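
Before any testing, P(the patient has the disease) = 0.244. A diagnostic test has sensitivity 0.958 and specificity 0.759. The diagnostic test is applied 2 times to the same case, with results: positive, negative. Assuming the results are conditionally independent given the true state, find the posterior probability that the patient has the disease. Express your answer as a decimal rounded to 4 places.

Let H be the event that the patient has the disease; start with P(H) = 0.244. P('positive'|H) = 0.958, P('positive'|¬H) = 0.241.
Update on result 1 ('positive'): P(H) ← 0.958·0.2440 / (0.958·0.2440 + 0.241·0.7560) = 0.23375/0.41595 = 0.5620.
Update on result 2 ('negative'): P(H) ← 0.042·0.5620 / (0.042·0.5620 + 0.759·0.4380) = 0.023603/0.35606 = 0.0663.

Posterior P(H) ≈ 0.0663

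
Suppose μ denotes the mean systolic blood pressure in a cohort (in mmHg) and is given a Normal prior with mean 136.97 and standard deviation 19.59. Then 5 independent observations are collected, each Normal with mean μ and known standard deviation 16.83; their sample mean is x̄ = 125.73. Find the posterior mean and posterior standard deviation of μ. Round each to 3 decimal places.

Posterior mean ≈ 127.176; posterior SD ≈ 7.026

With known σ, the Normal prior is conjugate. Weight on the data is w = (n/σ²)/(n/σ² + 1/τ₀²) = 0.0176523/(0.0176523+0.00260574) = 0.87137.
Posterior mean = w·x̄ + (1−w)·μ₀ = 0.87137·125.73 + 0.12863·136.97 = 127.176. Posterior variance = 1/(0.0176523+0.00260574) = 49.3631, so SD = 7.026.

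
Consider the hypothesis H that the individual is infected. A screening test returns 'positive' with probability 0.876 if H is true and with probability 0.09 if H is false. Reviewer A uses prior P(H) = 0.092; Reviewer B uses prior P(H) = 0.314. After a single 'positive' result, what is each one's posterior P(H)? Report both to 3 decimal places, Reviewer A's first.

P('+'|H) = 0.876, P('+'|¬H) = 0.09.
Reviewer A: numerator 0.876·0.092 = 0.080592; evidence = 0.080592+0.09·0.908 = 0.16231; posterior = 0.497.
Reviewer B: numerator 0.876·0.314 = 0.27506; evidence = 0.27506+0.09·0.686 = 0.33680; posterior = 0.817.

Reviewer A: 0.497; Reviewer B: 0.817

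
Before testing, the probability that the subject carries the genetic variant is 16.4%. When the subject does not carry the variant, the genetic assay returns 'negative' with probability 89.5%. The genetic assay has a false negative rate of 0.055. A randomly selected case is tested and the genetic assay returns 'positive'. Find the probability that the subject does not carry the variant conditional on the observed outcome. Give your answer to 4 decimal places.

Write H for 'the subject carries the genetic variant'. Prior odds H:¬H = 0.164/0.836 = 0.19617. For the 'positive' outcome, the likelihood ratio is 0.945/0.105 = 9.0000.
Posterior odds = 0.19617 × 9.0000 = 1.7656, so P(H|E) = 1.7656/(1+1.7656) = 0.6384. Then P(¬H|E) = 1 − 0.6384 = 0.3616.

P(¬H | E) ≈ 0.3616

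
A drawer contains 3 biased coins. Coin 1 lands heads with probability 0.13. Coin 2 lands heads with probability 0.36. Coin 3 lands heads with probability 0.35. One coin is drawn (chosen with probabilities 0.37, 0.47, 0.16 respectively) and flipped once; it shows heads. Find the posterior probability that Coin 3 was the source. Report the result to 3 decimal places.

Posterior probability ≈ 0.205

Tabulate prior·likelihood by source: [1] prior 0.37, lik 0.13, product 0.04810; [2] prior 0.47, lik 0.36, product 0.1692; [3] prior 0.16, lik 0.35, product 0.05600.
Normalizing constant = 0.27330; the posterior for Coin 3 is its product over the sum, 0.05600/0.27330 = 0.205.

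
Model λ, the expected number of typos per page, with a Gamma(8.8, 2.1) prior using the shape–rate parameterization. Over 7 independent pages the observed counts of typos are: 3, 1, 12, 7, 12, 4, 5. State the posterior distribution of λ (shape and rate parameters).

Posterior: Gamma(shape=52.8, rate=9.1)

Total count ∑xᵢ = 44 over n = 7 pages.
Gamma is conjugate to the Poisson likelihood: posterior is Gamma(shape = 8.8+44 = 52.8, rate = 2.1+7 = 9.1).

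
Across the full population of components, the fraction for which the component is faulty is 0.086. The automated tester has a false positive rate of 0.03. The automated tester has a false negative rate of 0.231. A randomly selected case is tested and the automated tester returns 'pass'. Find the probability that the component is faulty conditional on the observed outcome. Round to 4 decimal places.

Let H be the event that the component is faulty. P(H) = 0.086, so P(¬H) = 0.914. With E the 'pass' result, P(E|H) = 0.231 and P(E|¬H) = 0.97.
P(E) = 0.231·0.086 + 0.97·0.914 = 0.019866 + 0.88658 = 0.90645.
By Bayes' theorem, P(H|E) = 0.019866 / 0.90645 = 0.0219.

P(H | E) ≈ 0.0219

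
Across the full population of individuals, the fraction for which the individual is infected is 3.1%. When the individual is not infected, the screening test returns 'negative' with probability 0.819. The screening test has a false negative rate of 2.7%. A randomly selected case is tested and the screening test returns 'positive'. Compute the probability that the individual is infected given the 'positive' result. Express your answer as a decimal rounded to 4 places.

Let H be the event that the individual is infected. P(H) = 0.031, so P(¬H) = 0.969. With E the 'positive' result, P(E|H) = 0.973 and P(E|¬H) = 0.181.
P(E) = 0.973·0.031 + 0.181·0.969 = 0.030163 + 0.17539 = 0.20555.
By Bayes' theorem, P(H|E) = 0.030163 / 0.20555 = 0.1467.

P(H | E) ≈ 0.1467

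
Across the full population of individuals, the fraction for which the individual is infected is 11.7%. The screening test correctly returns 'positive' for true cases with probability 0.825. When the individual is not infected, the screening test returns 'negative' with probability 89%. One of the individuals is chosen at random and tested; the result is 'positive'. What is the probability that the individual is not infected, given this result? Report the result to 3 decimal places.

P(¬H | E) ≈ 0.502

Write H for 'the individual is infected'. Prior odds H:¬H = 0.117/0.883 = 0.13250. For the 'positive' outcome, the likelihood ratio is 0.825/0.11 = 7.5000.
Posterior odds = 0.13250 × 7.5000 = 0.99377, so P(H|E) = 0.99377/(1+0.99377) = 0.498. Then P(¬H|E) = 1 − 0.498 = 0.502.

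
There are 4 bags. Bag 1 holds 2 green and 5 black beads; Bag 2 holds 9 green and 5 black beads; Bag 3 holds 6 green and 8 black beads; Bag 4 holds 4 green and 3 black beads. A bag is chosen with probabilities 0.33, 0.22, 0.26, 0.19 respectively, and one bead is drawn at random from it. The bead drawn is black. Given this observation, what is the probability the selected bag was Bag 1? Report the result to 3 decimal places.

P(black|Bag 1) = 0.7143; P(black|Bag 2) = 0.3571; P(black|Bag 3) = 0.5714; P(black|Bag 4) = 0.4286.
Prior × likelihood for each source: 0.33·0.7143=0.2357, 0.22·0.3571=0.07857, 0.26·0.5714=0.1486, 0.19·0.4286=0.08143. Summing gives P(black) = 0.54429.
P(Bag 1 | black) = 0.2357 / 0.54429 = 0.433.

Posterior probability ≈ 0.433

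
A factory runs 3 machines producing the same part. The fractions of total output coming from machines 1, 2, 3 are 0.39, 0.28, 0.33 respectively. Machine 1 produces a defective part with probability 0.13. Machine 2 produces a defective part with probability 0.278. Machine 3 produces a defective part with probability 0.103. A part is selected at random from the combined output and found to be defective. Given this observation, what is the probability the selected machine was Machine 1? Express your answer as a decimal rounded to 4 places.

P(defective|M1) = 0.13; P(defective|M2) = 0.278; P(defective|M3) = 0.103.
Prior × likelihood for each source: 0.39·0.13=0.05070, 0.28·0.278=0.07784, 0.33·0.103=0.03399. Summing gives P(defective) = 0.16253.
P(Machine 1 | defective) = 0.05070 / 0.16253 = 0.3119.

Posterior probability ≈ 0.3119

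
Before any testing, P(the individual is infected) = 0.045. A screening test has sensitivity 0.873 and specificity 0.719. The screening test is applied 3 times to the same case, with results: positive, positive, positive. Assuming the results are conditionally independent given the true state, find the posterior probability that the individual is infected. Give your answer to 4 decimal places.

Posterior P(H) ≈ 0.5856

Let H be the event that the individual is infected; start with P(H) = 0.045. P('positive'|H) = 0.873, P('positive'|¬H) = 0.281.
Update on result 1 ('positive'): P(H) ← 0.873·0.0450 / (0.873·0.0450 + 0.281·0.9550) = 0.039285/0.30764 = 0.1277.
Update on result 2 ('positive'): P(H) ← 0.873·0.1277 / (0.873·0.1277 + 0.281·0.8723) = 0.11148/0.35660 = 0.3126.
Update on result 3 ('positive'): P(H) ← 0.873·0.3126 / (0.873·0.3126 + 0.281·0.6874) = 0.27292/0.46607 = 0.5856.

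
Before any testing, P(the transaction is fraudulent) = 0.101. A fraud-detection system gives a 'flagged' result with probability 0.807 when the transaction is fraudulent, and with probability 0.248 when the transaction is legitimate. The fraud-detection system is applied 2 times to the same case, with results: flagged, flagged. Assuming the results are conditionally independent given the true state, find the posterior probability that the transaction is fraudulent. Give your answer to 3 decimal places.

Posterior P(H) ≈ 0.543

With H the event that the transaction is fraudulent, the joint likelihood of the observed sequence is P(data|H) = 0.807·0.807 = 0.65125 and P(data|¬H) = 0.248·0.248 = 0.061504.
Bayes: P(H|data) = 0.101·0.65125 / (0.101·0.65125 + 0.899·0.061504) = 0.065776/0.12107 = 0.5433.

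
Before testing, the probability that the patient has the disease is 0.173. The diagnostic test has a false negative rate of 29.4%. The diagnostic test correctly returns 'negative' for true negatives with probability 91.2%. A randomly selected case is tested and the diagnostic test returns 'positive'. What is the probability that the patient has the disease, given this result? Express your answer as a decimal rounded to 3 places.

Write H for 'the patient has the disease'. Prior odds H:¬H = 0.173/0.827 = 0.20919. For the 'positive' outcome, the likelihood ratio is 0.706/0.088 = 8.0227.
Posterior odds = 0.20919 × 8.0227 = 1.6783, so P(H|E) = 1.6783/(1+1.6783) = 0.627.

P(H | E) ≈ 0.627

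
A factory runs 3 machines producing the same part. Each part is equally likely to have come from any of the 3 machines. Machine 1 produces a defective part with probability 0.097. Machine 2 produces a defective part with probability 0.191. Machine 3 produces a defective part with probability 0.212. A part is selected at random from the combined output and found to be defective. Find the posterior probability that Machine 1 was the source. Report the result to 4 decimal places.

Tabulate prior·likelihood by source: [1] prior 0.333333, lik 0.097, product 0.03233; [2] prior 0.333333, lik 0.191, product 0.06367; [3] prior 0.333333, lik 0.212, product 0.07067.
Normalizing constant = 0.16667; the posterior for Machine 1 is its product over the sum, 0.03233/0.16667 = 0.1940.

Posterior probability ≈ 0.1940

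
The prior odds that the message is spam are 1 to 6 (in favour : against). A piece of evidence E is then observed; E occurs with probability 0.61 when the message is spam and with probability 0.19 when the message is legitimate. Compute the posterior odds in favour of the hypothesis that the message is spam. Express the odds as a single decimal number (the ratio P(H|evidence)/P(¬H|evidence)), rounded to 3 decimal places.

Posterior odds ≈ 0.535

Prior odds = 1/6 = 0.16667.
Likelihood ratio for E = 0.61/0.19 = 3.2105.
Posterior odds = prior odds × LR = 0.53509.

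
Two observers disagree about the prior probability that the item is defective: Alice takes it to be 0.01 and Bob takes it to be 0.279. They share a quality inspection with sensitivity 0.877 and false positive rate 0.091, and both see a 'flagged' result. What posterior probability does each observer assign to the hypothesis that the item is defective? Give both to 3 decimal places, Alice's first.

P('+'|H) = 0.877, P('+'|¬H) = 0.091.
Alice: numerator 0.877·0.01 = 0.0087700; evidence = 0.0087700+0.091·0.99 = 0.098860; posterior = 0.089.
Bob: numerator 0.877·0.279 = 0.24468; evidence = 0.24468+0.091·0.721 = 0.31029; posterior = 0.789.

Alice: 0.089; Bob: 0.789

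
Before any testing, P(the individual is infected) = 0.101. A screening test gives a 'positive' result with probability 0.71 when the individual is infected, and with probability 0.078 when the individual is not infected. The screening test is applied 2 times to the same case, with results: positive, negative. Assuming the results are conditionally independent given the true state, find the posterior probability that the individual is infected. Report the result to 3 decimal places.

With H the event that the individual is infected, the joint likelihood of the observed sequence is P(data|H) = 0.71·0.29 = 0.20590 and P(data|¬H) = 0.078·0.922 = 0.071916.
Bayes: P(H|data) = 0.101·0.20590 / (0.101·0.20590 + 0.899·0.071916) = 0.020796/0.085448 = 0.2434.

Posterior P(H) ≈ 0.243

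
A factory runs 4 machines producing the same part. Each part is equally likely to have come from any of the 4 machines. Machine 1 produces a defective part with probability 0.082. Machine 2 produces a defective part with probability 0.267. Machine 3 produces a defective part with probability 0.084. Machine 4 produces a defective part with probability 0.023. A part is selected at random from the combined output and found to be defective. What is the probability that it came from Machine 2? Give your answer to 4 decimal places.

P(defective|M1) = 0.082; P(defective|M2) = 0.267; P(defective|M3) = 0.084; P(defective|M4) = 0.023.
Prior × likelihood for each source: 0.25·0.082=0.02050, 0.25·0.267=0.06675, 0.25·0.084=0.02100, 0.25·0.023=0.005750. Summing gives P(defective) = 0.11400.
P(Machine 2 | defective) = 0.06675 / 0.11400 = 0.5855.

Posterior probability ≈ 0.5855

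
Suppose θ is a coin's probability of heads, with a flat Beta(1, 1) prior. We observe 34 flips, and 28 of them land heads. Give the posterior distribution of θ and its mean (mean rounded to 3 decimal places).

Posterior: Beta(29, 7); mean ≈ 0.806

Observing 28 successes and 6 failures updates Beta(1, 1) by adding the success and failure counts to the two shape parameters: α = 1+28 = 29, β = 1+6 = 7.
E[θ | data] = 29/(29+7) = 0.806.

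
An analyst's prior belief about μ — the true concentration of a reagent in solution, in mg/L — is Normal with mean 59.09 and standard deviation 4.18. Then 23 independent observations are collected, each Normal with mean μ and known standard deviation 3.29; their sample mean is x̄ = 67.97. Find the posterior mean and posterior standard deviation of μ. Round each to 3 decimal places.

Prior precision 1/τ₀² = 1/4.18² = 0.0572331; data precision n/σ² = 23/3.29² = 2.12489.
Posterior precision = 0.0572331 + 2.12489 = 2.18212, giving posterior SD = 1/√2.18212 = 0.677.
Posterior mean = (0.0572331·59.09 + 2.12489·67.97) / 2.18212 = 67.737.

Posterior mean ≈ 67.737; posterior SD ≈ 0.677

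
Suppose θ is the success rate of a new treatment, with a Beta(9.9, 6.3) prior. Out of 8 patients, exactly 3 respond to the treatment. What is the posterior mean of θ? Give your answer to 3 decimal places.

Observing 3 successes and 5 failures updates Beta(9.9, 6.3) by adding the success and failure counts to the two shape parameters: α = 9.9+3 = 12.9, β = 6.3+5 = 11.3.
Posterior mean = α/(α+β) = 12.9/24.2 = 0.533.

Posterior mean ≈ 0.533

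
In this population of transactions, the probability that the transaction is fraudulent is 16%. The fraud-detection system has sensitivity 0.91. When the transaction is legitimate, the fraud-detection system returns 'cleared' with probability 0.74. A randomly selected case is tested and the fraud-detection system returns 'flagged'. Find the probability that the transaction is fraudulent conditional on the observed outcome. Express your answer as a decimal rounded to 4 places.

P(H | E) ≈ 0.4000

Let H be the event that the transaction is fraudulent. P(H) = 0.16, so P(¬H) = 0.84. With E the 'flagged' result, P(E|H) = 0.91 and P(E|¬H) = 0.26.
P(E) = 0.91·0.16 + 0.26·0.84 = 0.14560 + 0.21840 = 0.36400.
By Bayes' theorem, P(H|E) = 0.14560 / 0.36400 = 0.4000.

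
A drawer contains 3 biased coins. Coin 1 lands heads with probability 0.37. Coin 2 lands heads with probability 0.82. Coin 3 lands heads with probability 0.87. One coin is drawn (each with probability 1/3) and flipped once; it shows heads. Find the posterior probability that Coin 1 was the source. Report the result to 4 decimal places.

Tabulate prior·likelihood by source: [1] prior 0.333333, lik 0.37, product 0.1233; [2] prior 0.333333, lik 0.82, product 0.2733; [3] prior 0.333333, lik 0.87, product 0.2900.
Normalizing constant = 0.68667; the posterior for Coin 1 is its product over the sum, 0.1233/0.68667 = 0.1796.

Posterior probability ≈ 0.1796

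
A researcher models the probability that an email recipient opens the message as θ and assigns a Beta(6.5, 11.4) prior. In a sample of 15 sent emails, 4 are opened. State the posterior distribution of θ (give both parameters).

The binomial likelihood is conjugate to the Beta prior: with 4 successes and 11 failures, the posterior is Beta(6.5+4, 11.4+11) = Beta(10.5, 22.4).

Posterior: Beta(10.5, 22.4)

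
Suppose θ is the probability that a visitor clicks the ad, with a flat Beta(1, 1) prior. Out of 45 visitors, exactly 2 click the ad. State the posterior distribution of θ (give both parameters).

Posterior: Beta(3, 44)

The binomial likelihood is conjugate to the Beta prior: with 2 successes and 43 failures, the posterior is Beta(1+2, 1+43) = Beta(3, 44).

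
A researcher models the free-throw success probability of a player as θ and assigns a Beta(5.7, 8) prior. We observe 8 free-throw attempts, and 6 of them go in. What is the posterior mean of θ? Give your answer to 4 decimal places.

Posterior mean ≈ 0.5392

The binomial likelihood is conjugate to the Beta prior: with 6 successes and 2 failures, the posterior is Beta(5.7+6, 8+2) = Beta(11.7, 10).
Posterior mean = α/(α+β) = 11.7/21.7 = 0.5392.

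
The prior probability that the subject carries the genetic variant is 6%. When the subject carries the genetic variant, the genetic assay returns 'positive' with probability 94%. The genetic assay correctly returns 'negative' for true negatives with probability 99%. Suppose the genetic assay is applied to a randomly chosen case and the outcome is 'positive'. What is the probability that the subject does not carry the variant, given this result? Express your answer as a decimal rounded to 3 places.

P(¬H | E) ≈ 0.143

Let H be the event that the subject carries the genetic variant. P(H) = 0.06, so P(¬H) = 0.94. With E the 'positive' result, P(E|H) = 0.94 and P(E|¬H) = 0.01.
P(E) = 0.94·0.06 + 0.01·0.94 = 0.056400 + 0.0094000 = 0.065800.
By Bayes' theorem, P(H|E) = 0.056400 / 0.065800 = 0.857. Hence P(¬H|E) = 1 − 0.857 = 0.143.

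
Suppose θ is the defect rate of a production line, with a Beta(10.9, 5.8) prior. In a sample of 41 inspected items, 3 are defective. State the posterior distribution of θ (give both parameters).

Observing 3 successes and 38 failures updates Beta(10.9, 5.8) by adding the success and failure counts to the two shape parameters: α = 10.9+3 = 13.9, β = 5.8+38 = 43.8.

Posterior: Beta(13.9, 43.8)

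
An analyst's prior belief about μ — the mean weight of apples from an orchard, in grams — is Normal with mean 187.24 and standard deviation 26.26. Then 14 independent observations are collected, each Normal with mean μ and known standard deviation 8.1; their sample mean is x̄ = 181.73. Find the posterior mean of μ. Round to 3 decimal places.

Prior precision 1/τ₀² = 1/26.26² = 0.00145014; data precision n/σ² = 14/8.1² = 0.213382.
Posterior precision = 0.00145014 + 0.213382 = 0.214832.
Posterior mean = (0.00145014·187.24 + 0.213382·181.73) / 0.214832 = 181.767.

Posterior mean ≈ 181.767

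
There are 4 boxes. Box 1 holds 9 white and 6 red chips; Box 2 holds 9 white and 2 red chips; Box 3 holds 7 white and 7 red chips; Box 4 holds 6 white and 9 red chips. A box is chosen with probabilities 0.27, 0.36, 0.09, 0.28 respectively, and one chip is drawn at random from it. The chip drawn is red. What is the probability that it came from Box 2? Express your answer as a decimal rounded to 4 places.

Tabulate prior·likelihood by source: [1] prior 0.27, lik 0.4, product 0.1080; [2] prior 0.36, lik 0.1818, product 0.06545; [3] prior 0.09, lik 0.5, product 0.04500; [4] prior 0.28, lik 0.6, product 0.1680.
Normalizing constant = 0.38645; the posterior for Box 2 is its product over the sum, 0.06545/0.38645 = 0.1694.

Posterior probability ≈ 0.1694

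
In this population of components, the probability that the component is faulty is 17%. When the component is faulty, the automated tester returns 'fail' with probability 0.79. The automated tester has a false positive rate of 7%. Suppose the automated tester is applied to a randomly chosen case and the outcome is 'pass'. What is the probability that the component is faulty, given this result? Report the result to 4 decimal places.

P(H | E) ≈ 0.0442

Let H be the event that the component is faulty. P(H) = 0.17, so P(¬H) = 0.83. With E the 'pass' result, P(E|H) = 0.21 and P(E|¬H) = 0.93.
P(E) = 0.21·0.17 + 0.93·0.83 = 0.035700 + 0.77190 = 0.80760.
By Bayes' theorem, P(H|E) = 0.035700 / 0.80760 = 0.0442.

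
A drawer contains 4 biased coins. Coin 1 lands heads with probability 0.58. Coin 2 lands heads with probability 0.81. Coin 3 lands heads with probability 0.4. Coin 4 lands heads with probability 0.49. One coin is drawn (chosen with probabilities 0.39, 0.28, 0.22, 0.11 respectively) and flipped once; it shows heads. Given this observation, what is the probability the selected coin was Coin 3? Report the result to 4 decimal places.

Posterior probability ≈ 0.1479

Tabulate prior·likelihood by source: [1] prior 0.39, lik 0.58, product 0.2262; [2] prior 0.28, lik 0.81, product 0.2268; [3] prior 0.22, lik 0.4, product 0.08800; [4] prior 0.11, lik 0.49, product 0.05390.
Normalizing constant = 0.59490; the posterior for Coin 3 is its product over the sum, 0.08800/0.59490 = 0.1479.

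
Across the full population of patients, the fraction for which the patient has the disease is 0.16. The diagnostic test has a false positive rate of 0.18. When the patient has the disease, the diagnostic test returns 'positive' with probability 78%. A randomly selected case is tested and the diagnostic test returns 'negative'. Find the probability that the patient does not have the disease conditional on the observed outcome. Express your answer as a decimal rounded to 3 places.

Write H for 'the patient has the disease'. Prior odds H:¬H = 0.16/0.84 = 0.19048. For the 'negative' outcome, the likelihood ratio is 0.22/0.82 = 0.26829.
Posterior odds = 0.19048 × 0.26829 = 0.051103, so P(H|E) = 0.051103/(1+0.051103) = 0.049. Then P(¬H|E) = 1 − 0.049 = 0.951.

P(¬H | E) ≈ 0.951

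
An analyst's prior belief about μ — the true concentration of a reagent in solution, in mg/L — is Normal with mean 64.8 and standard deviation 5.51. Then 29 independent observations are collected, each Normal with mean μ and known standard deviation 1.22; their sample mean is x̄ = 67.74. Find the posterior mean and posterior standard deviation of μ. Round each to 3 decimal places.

With known σ, the Normal prior is conjugate. Weight on the data is w = (n/σ²)/(n/σ² + 1/τ₀²) = 19.4840/(19.4840+0.0329380) = 0.99831.
Posterior mean = w·x̄ + (1−w)·μ₀ = 0.99831·67.74 + 0.0016877·64.8 = 67.735. Posterior variance = 1/(19.4840+0.0329380) = 0.0512375, so SD = 0.226.

Posterior mean ≈ 67.735; posterior SD ≈ 0.226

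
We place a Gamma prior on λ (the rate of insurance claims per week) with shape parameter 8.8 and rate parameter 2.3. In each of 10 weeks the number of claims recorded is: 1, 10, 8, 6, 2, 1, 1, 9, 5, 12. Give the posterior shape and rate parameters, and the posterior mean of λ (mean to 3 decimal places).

Posterior: Gamma(shape=63.8, rate=12.3); mean ≈ 5.187

The Poisson likelihood adds the total count to the shape and the number of exposure periods to the rate. Here ∑xᵢ = 55 and n = 10, so shape 8.8→63.8 and rate 2.3→12.3.
E[λ | data] = 63.8/12.3 = 5.187.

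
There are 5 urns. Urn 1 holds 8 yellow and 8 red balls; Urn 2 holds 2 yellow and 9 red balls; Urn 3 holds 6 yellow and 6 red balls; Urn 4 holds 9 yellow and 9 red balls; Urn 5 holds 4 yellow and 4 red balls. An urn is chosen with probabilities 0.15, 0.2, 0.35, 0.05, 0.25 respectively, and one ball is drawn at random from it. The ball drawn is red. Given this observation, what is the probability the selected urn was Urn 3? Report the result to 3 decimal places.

P(red|Urn 1) = 0.5; P(red|Urn 2) = 0.8182; P(red|Urn 3) = 0.5; P(red|Urn 4) = 0.5; P(red|Urn 5) = 0.5.
Prior × likelihood for each source: 0.15·0.5=0.07500, 0.2·0.8182=0.1636, 0.35·0.5=0.1750, 0.05·0.5=0.02500, 0.25·0.5=0.1250. Summing gives P(red) = 0.56364.
P(Urn 3 | red) = 0.1750 / 0.56364 = 0.310.

Posterior probability ≈ 0.310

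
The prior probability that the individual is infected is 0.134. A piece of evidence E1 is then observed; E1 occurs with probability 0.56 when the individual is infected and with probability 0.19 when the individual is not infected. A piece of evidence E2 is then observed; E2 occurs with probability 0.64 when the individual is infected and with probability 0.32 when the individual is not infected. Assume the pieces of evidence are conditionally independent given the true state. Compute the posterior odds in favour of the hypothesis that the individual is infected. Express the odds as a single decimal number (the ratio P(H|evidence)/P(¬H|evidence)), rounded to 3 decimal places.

Posterior odds ≈ 0.912

Prior odds = 0.134/(1−0.134) = 0.15473. In log-odds, ln(0.15473) = -1.8660.
Add log likelihood ratios: ln(2.9474) + ln(2.0000) = 1.7741.
Posterior log-odds = -0.091985, so posterior odds = exp(-0.091985) = 0.91212.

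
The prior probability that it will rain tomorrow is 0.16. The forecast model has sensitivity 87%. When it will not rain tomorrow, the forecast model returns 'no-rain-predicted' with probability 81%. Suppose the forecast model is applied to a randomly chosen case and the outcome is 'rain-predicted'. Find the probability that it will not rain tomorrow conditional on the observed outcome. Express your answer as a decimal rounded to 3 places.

P(¬H | E) ≈ 0.534

Let H be the event that it will rain tomorrow. P(H) = 0.16, so P(¬H) = 0.84. With E the 'rain-predicted' result, P(E|H) = 0.87 and P(E|¬H) = 0.19.
P(E) = 0.87·0.16 + 0.19·0.84 = 0.13920 + 0.15960 = 0.29880.
By Bayes' theorem, P(H|E) = 0.13920 / 0.29880 = 0.466. Hence P(¬H|E) = 1 − 0.466 = 0.534.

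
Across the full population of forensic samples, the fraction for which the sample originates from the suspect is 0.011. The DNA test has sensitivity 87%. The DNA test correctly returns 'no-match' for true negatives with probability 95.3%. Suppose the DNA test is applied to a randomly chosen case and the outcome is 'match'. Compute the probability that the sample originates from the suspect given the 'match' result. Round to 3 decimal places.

Let H be the event that the sample originates from the suspect. P(H) = 0.011, so P(¬H) = 0.989. With E the 'match' result, P(E|H) = 0.87 and P(E|¬H) = 0.047.
P(E) = 0.87·0.011 + 0.047·0.989 = 0.0095700 + 0.046483 = 0.056053.
By Bayes' theorem, P(H|E) = 0.0095700 / 0.056053 = 0.171.

P(H | E) ≈ 0.171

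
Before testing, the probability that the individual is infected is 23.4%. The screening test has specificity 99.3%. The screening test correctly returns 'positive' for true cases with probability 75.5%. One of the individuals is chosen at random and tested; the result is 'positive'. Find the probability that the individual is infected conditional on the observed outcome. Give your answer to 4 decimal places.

Let H be the event that the individual is infected. P(H) = 0.234, so P(¬H) = 0.766. With E the 'positive' result, P(E|H) = 0.755 and P(E|¬H) = 0.007.
P(E) = 0.755·0.234 + 0.007·0.766 = 0.17667 + 0.0053620 = 0.18203.
By Bayes' theorem, P(H|E) = 0.17667 / 0.18203 = 0.9705.

P(H | E) ≈ 0.9705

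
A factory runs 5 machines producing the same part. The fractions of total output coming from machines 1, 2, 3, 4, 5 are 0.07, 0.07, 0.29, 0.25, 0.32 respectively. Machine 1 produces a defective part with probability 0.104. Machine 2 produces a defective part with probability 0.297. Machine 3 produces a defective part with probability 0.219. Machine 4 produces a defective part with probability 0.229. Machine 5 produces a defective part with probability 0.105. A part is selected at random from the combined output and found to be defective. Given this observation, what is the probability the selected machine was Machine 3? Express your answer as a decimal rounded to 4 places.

P(defective|M1) = 0.104; P(defective|M2) = 0.297; P(defective|M3) = 0.219; P(defective|M4) = 0.229; P(defective|M5) = 0.105.
Prior × likelihood for each source: 0.07·0.104=0.007280, 0.07·0.297=0.02079, 0.29·0.219=0.06351, 0.25·0.229=0.05725, 0.32·0.105=0.03360. Summing gives P(defective) = 0.18243.
P(Machine 3 | defective) = 0.06351 / 0.18243 = 0.3481.

Posterior probability ≈ 0.3481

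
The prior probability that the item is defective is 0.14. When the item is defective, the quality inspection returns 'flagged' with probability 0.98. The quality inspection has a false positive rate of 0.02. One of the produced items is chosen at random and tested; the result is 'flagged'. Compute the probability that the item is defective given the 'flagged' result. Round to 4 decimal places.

P(H | E) ≈ 0.8886

Write H for 'the item is defective'. Prior odds H:¬H = 0.14/0.86 = 0.16279. For the 'flagged' outcome, the likelihood ratio is 0.98/0.02 = 49.000.
Posterior odds = 0.16279 × 49.000 = 7.9767, so P(H|E) = 7.9767/(1+7.9767) = 0.8886.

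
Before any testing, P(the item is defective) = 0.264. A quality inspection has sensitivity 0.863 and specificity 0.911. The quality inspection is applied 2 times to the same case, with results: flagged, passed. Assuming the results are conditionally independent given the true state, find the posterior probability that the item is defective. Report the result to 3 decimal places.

Let H be the event that the item is defective; start with P(H) = 0.264. P('flagged'|H) = 0.863, P('flagged'|¬H) = 0.089.
Update on result 1 ('flagged'): P(H) ← 0.863·0.2640 / (0.863·0.2640 + 0.089·0.7360) = 0.22783/0.29334 = 0.7767.
Update on result 2 ('passed'): P(H) ← 0.137·0.7767 / (0.137·0.7767 + 0.911·0.2233) = 0.10641/0.30984 = 0.3434.

Posterior P(H) ≈ 0.343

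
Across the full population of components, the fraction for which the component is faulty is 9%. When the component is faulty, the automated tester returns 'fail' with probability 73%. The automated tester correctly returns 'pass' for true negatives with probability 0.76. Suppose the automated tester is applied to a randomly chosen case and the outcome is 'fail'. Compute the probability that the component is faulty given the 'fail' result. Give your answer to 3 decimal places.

Let H be the event that the component is faulty. P(H) = 0.09, so P(¬H) = 0.91. With E the 'fail' result, P(E|H) = 0.73 and P(E|¬H) = 0.24.
P(E) = 0.73·0.09 + 0.24·0.91 = 0.065700 + 0.21840 = 0.28410.
By Bayes' theorem, P(H|E) = 0.065700 / 0.28410 = 0.231.

P(H | E) ≈ 0.231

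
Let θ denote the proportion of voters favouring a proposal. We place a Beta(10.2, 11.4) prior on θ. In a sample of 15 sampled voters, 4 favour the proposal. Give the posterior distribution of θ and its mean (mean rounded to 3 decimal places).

The binomial likelihood is conjugate to the Beta prior: with 4 successes and 11 failures, the posterior is Beta(10.2+4, 11.4+11) = Beta(14.2, 22.4).
Posterior mean = α/(α+β) = 14.2/36.6 = 0.388.

Posterior: Beta(14.2, 22.4); mean ≈ 0.388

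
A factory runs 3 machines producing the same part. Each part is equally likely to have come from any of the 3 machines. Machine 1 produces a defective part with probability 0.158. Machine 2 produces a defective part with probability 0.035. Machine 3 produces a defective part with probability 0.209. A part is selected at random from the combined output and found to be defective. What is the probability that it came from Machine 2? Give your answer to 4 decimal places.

Tabulate prior·likelihood by source: [1] prior 0.333333, lik 0.158, product 0.05267; [2] prior 0.333333, lik 0.035, product 0.01167; [3] prior 0.333333, lik 0.209, product 0.06967.
Normalizing constant = 0.13400; the posterior for Machine 2 is its product over the sum, 0.01167/0.13400 = 0.0871.

Posterior probability ≈ 0.0871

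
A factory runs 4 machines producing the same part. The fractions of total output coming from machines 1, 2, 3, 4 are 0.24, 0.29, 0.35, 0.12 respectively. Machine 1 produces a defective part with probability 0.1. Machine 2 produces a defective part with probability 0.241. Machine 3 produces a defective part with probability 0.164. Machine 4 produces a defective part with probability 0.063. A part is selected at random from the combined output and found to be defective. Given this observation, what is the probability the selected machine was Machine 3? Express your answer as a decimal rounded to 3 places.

P(defective|M1) = 0.1; P(defective|M2) = 0.241; P(defective|M3) = 0.164; P(defective|M4) = 0.063.
Prior × likelihood for each source: 0.24·0.1=0.02400, 0.29·0.241=0.06989, 0.35·0.164=0.05740, 0.12·0.063=0.007560. Summing gives P(defective) = 0.15885.
P(Machine 3 | defective) = 0.05740 / 0.15885 = 0.361.

Posterior probability ≈ 0.361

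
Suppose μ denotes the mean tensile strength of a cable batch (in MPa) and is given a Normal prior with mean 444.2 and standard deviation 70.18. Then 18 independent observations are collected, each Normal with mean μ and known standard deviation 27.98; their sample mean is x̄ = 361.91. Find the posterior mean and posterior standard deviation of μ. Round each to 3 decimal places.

With known σ, the Normal prior is conjugate. Weight on the data is w = (n/σ²)/(n/σ² + 1/τ₀²) = 0.0229920/(0.0229920+0.00020304) = 0.99125.
Posterior mean = w·x̄ + (1−w)·μ₀ = 0.99125·361.91 + 0.0087534·444.2 = 362.630. Posterior variance = 1/(0.0229920+0.00020304) = 43.1126, so SD = 6.566.

Posterior mean ≈ 362.630; posterior SD ≈ 6.566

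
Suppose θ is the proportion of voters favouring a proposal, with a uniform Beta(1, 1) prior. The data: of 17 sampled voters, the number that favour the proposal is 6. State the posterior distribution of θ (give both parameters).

Posterior: Beta(7, 12)

Observing 6 successes and 11 failures updates Beta(1, 1) by adding the success and failure counts to the two shape parameters: α = 1+6 = 7, β = 1+11 = 12.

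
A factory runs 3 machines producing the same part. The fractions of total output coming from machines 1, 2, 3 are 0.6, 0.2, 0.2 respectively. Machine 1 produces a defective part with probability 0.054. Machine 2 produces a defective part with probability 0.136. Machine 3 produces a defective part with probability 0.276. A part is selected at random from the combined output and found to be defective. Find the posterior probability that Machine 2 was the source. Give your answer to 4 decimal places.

Posterior probability ≈ 0.2369

Tabulate prior·likelihood by source: [1] prior 0.6, lik 0.054, product 0.03240; [2] prior 0.2, lik 0.136, product 0.02720; [3] prior 0.2, lik 0.276, product 0.05520.
Normalizing constant = 0.11480; the posterior for Machine 2 is its product over the sum, 0.02720/0.11480 = 0.2369.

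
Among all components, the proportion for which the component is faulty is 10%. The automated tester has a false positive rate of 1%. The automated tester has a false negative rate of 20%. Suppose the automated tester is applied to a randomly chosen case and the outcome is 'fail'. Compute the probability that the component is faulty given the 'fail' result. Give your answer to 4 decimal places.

P(H | E) ≈ 0.8989

Let H be the event that the component is faulty. P(H) = 0.1, so P(¬H) = 0.9. With E the 'fail' result, P(E|H) = 0.8 and P(E|¬H) = 0.01.
P(E) = 0.8·0.1 + 0.01·0.9 = 0.080000 + 0.0090000 = 0.089000.
By Bayes' theorem, P(H|E) = 0.080000 / 0.089000 = 0.8989.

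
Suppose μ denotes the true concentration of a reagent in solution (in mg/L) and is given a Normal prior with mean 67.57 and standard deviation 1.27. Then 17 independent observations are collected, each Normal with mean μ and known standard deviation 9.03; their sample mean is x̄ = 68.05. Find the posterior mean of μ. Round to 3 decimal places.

Prior precision 1/τ₀² = 1/1.27² = 0.620001; data precision n/σ² = 17/9.03² = 0.208484.
Posterior precision = 0.620001 + 0.208484 = 0.828486.
Posterior mean = (0.620001·67.57 + 0.208484·68.05) / 0.828486 = 67.691.

Posterior mean ≈ 67.691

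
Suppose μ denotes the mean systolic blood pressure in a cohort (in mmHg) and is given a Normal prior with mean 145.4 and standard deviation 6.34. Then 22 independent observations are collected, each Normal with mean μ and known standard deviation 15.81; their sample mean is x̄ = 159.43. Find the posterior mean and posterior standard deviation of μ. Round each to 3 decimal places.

Prior precision 1/τ₀² = 1/6.34² = 0.0248783; data precision n/σ² = 22/15.81² = 0.0880155.
Posterior precision = 0.0248783 + 0.0880155 = 0.112894, giving posterior SD = 1/√0.112894 = 2.976.
Posterior mean = (0.0248783·145.4 + 0.0880155·159.43) / 0.112894 = 156.338.

Posterior mean ≈ 156.338; posterior SD ≈ 2.976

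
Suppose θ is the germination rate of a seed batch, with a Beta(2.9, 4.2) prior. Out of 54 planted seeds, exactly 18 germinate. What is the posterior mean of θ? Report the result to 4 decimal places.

Posterior mean ≈ 0.3421

Observing 18 successes and 36 failures updates Beta(2.9, 4.2) by adding the success and failure counts to the two shape parameters: α = 2.9+18 = 20.9, β = 4.2+36 = 40.2.
E[θ | data] = 20.9/(20.9+40.2) = 0.3421.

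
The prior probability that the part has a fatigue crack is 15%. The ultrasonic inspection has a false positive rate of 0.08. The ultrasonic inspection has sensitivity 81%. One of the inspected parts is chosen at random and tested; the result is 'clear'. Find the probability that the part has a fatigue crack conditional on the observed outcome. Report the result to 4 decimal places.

Let H be the event that the part has a fatigue crack. P(H) = 0.15, so P(¬H) = 0.85. With E the 'clear' result, P(E|H) = 0.19 and P(E|¬H) = 0.92.
P(E) = 0.19·0.15 + 0.92·0.85 = 0.028500 + 0.78200 = 0.81050.
By Bayes' theorem, P(H|E) = 0.028500 / 0.81050 = 0.0352.

P(H | E) ≈ 0.0352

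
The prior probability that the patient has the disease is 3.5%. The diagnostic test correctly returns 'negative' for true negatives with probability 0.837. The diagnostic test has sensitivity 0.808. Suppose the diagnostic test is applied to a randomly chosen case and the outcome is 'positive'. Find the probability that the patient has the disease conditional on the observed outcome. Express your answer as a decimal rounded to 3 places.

Let H be the event that the patient has the disease. P(H) = 0.035, so P(¬H) = 0.965. With E the 'positive' result, P(E|H) = 0.808 and P(E|¬H) = 0.163.
P(E) = 0.808·0.035 + 0.163·0.965 = 0.028280 + 0.15729 = 0.18557.
By Bayes' theorem, P(H|E) = 0.028280 / 0.18557 = 0.152.

P(H | E) ≈ 0.152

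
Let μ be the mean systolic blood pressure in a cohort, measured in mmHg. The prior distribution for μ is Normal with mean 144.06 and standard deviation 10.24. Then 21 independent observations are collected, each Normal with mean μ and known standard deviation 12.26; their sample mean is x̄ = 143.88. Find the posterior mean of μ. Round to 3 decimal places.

Prior precision 1/τ₀² = 1/10.24² = 0.00953674; data precision n/σ² = 21/12.26² = 0.139713.
Posterior precision = 0.00953674 + 0.139713 = 0.149250.
Posterior mean = (0.00953674·144.06 + 0.139713·143.88) / 0.149250 = 143.892.

Posterior mean ≈ 143.892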